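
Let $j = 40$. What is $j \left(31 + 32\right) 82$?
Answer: $206640$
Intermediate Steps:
$j \left(31 + 32\right) 82 = 40 \left(31 + 32\right) 82 = 40 \cdot 63 \cdot 82 = 2520 \cdot 82 = 206640$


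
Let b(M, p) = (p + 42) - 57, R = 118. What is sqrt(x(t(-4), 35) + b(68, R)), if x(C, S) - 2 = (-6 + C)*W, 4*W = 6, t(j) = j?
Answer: 3*sqrt(10) ≈ 9.4868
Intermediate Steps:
W = 3/2 (W = (1/4)*6 = 3/2 ≈ 1.5000)
b(M, p) = -15 + p (b(M, p) = (42 + p) - 57 = -15 + p)
x(C, S) = -7 + 3*C/2 (x(C, S) = 2 + (-6 + C)*(3/2) = 2 + (-9 + 3*C/2) = -7 + 3*C/2)
sqrt(x(t(-4), 35) + b(68, R)) = sqrt((-7 + (3/2)*(-4)) + (-15 + 118)) = sqrt((-7 - 6) + 103) = sqrt(-13 + 103) = sqrt(90) = 3*sqrt(10)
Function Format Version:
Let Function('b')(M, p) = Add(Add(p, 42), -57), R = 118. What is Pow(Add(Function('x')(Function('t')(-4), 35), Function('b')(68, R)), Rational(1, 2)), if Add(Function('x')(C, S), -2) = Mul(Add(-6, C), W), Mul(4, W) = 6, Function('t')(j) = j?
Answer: Mul(3, Pow(10, Rational(1, 2))) ≈ 9.4868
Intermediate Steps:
W = Rational(3, 2) (W = Mul(Rational(1, 4), 6) = Rational(3, 2) ≈ 1.5000)
Function('b')(M, p) = Add(-15, p) (Function('b')(M, p) = Add(Add(42, p), -57) = Add(-15, p))
Function('x')(C, S) = Add(-7, Mul(Rational(3, 2), C)) (Function('x')(C, S) = Add(2, Mul(Add(-6, C), Rational(3, 2))) = Add(2, Add(-9, Mul(Rational(3, 2), C))) = Add(-7, Mul(Rational(3, 2), C)))
Pow(Add(Function('x')(Function('t')(-4), 35), Function('b')(68, R)), Rational(1, 2)) = Pow(Add(Add(-7, Mul(Rational(3, 2), -4)), Add(-15, 118)), Rational(1, 2)) = Pow(Add(Add(-7, -6), 103), Rational(1, 2)) = Pow(Add(-13, 103), Rational(1, 2)) = Pow(90, Rational(1, 2)) = Mul(3, Pow(10, Rational(1, 2)))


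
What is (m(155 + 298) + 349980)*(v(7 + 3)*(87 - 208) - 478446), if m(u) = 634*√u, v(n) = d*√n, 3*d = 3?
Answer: -2*(174990 + 317*√453)*(478446 + 121*√10) ≈ -1.7404e+11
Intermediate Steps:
d = 1 (d = (⅓)*3 = 1)
v(n) = √n (v(n) = 1*√n = √n)
(m(155 + 298) + 349980)*(v(7 + 3)*(87 - 208) - 478446) = (634*√(155 + 298) + 349980)*(√(7 + 3)*(87 - 208) - 478446) = (634*√453 + 349980)*(√10*(-121) - 478446) = (349980 + 634*√453)*(-121*√10 - 478446) = (349980 + 634*√453)*(-478446 - 121*√10) = (-478446 - 121*√10)*(349980 + 634*√453)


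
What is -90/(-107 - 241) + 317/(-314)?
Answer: -3419/4553 ≈ -0.75093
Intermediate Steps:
-90/(-107 - 241) + 317/(-314) = -90/(-348) + 317*(-1/314) = -90*(-1/348) - 317/314 = 15/58 - 317/314 = -3419/4553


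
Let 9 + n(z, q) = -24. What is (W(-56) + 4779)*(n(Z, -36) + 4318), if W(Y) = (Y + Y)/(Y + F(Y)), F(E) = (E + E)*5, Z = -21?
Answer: 225266735/11 ≈ 2.0479e+7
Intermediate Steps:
n(z, q) = -33 (n(z, q) = -9 - 24 = -33)
F(E) = 10*E (F(E) = (2*E)*5 = 10*E)
W(Y) = 2/11 (W(Y) = (Y + Y)/(Y + 10*Y) = (2*Y)/((11*Y)) = (2*Y)*(1/(11*Y)) = 2/11)
(W(-56) + 4779)*(n(Z, -36) + 4318) = (2/11 + 4779)*(-33 + 4318) = (52571/11)*4285 = 225266735/11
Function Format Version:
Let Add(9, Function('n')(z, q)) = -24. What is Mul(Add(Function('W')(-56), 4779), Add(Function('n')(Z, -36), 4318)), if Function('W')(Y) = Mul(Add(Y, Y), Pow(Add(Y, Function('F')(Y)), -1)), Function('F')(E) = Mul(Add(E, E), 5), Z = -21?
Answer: Rational(225266735, 11) ≈ 2.0479e+7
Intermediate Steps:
Function('n')(z, q) = -33 (Function('n')(z, q) = Add(-9, -24) = -33)
Function('F')(E) = Mul(10, E) (Function('F')(E) = Mul(Mul(2, E), 5) = Mul(10, E))
Function('W')(Y) = Rational(2, 11) (Function('W')(Y) = Mul(Add(Y, Y), Pow(Add(Y, Mul(10, Y)), -1)) = Mul(Mul(2, Y), Pow(Mul(11, Y), -1)) = Mul(Mul(2, Y), Mul(Rational(1, 11), Pow(Y, -1))) = Rational(2, 11))
Mul(Add(Function('W')(-56), 4779), Add(Function('n')(Z, -36), 4318)) = Mul(Add(Rational(2, 11), 4779), Add(-33, 4318)) = Mul(Rational(52571, 11), 4285) = Rational(225266735, 11)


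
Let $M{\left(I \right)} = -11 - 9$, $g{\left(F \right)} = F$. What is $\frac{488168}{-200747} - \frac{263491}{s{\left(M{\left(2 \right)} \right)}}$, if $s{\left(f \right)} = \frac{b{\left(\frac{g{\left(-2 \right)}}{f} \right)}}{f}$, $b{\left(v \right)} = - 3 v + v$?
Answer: $- \frac{5289503265868}{200747} \approx -2.6349 \cdot 10^{7}$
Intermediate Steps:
$b{\left(v \right)} = - 2 v$
$M{\left(I \right)} = -20$ ($M{\left(I \right)} = -11 - 9 = -20$)
$s{\left(f \right)} = \frac{4}{f^{2}}$ ($s{\left(f \right)} = \frac{\left(-2\right) \left(- \frac{2}{f}\right)}{f} = \frac{4 \frac{1}{f}}{f} = \frac{4}{f^{2}}$)
$\frac{488168}{-200747} - \frac{263491}{s{\left(M{\left(2 \right)} \right)}} = \frac{488168}{-200747} - \frac{263491}{4 \cdot \frac{1}{400}} = 488168 \left(- \frac{1}{200747}\right) - \frac{263491}{4 \cdot \frac{1}{400}} = - \frac{488168}{200747} - 263491 \frac{1}{\frac{1}{100}} = - \frac{488168}{200747} - 26349100 = - \frac{5289503265868}{200747}$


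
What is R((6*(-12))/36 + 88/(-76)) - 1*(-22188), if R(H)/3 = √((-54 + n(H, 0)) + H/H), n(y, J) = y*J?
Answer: 22188 + 3*I*√53 ≈ 22188.0 + 21.84*I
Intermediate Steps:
n(y, J) = J*y
R(H) = 3*I*√53 (R(H) = 3*√((-54 + 0*H) + H/H) = 3*√((-54 + 0) + 1) = 3*√(-54 + 1) = 3*√(-53) = 3*(I*√53) = 3*I*√53)
R((6*(-12))/36 + 88/(-76)) - 1*(-22188) = 3*I*√53 - 1*(-22188) = 3*I*√53 + 22188 = 22188 + 3*I*√53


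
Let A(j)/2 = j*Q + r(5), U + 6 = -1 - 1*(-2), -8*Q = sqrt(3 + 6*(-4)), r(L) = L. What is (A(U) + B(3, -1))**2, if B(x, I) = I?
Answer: 771/16 + 45*I*sqrt(21)/2 ≈ 48.188 + 103.11*I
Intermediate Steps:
Q = -I*sqrt(21)/8 (Q = -sqrt(3 + 6*(-4))/8 = -sqrt(3 - 24)/8 = -I*sqrt(21)/8 ≈ -0.57282*I)
U = -5 (U = -6 + (-1 - 1*(-2)) = -6 + (-1 + 2) = -6 + 1 = -5)
A(j) = 10 - I*j*sqrt(21)/4 (A(j) = 2*(j*(-I*sqrt(21)/8) + 5) = 2*(-I*j*sqrt(21)/8 + 5) = 2*(5 - I*j*sqrt(21)/8) = 10 - I*j*sqrt(21)/4)
(A(U) + B(3, -1))**2 = ((10 - 1/4*I*(-5)*sqrt(21)) - 1)**2 = ((10 + 5*I*sqrt(21)/4) - 1)**2 = (9 + 5*I*sqrt(21)/4)**2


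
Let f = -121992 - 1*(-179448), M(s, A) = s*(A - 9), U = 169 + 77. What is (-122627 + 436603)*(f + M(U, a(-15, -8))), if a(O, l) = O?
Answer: 16186090752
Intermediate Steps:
U = 246
M(s, A) = s*(-9 + A)
f = 57456 (f = -121992 + 179448 = 57456)
(-122627 + 436603)*(f + M(U, a(-15, -8))) = (-122627 + 436603)*(57456 + 246*(-9 - 15)) = 313976*(57456 + 246*(-24)) = 313976*(57456 - 5904) = 313976*51552 = 16186090752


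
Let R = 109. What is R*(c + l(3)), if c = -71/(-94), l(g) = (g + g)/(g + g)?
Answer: 17985/94 ≈ 191.33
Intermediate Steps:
l(g) = 1 (l(g) = (2*g)/((2*g)) = (2*g)*(1/(2*g)) = 1)
c = 71/94 (c = -71*(-1/94) = 71/94 ≈ 0.75532)
R*(c + l(3)) = 109*(71/94 + 1) = 109*(165/94) = 17985/94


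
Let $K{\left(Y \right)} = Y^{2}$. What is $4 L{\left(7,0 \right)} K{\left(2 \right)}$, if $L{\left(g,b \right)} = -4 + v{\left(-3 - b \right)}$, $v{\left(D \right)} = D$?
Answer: $-112$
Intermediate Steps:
$L{\left(g,b \right)} = -7 - b$ ($L{\left(g,b \right)} = -4 - \left(3 + b\right) = -7 - b$)
$4 L{\left(7,0 \right)} K{\left(2 \right)} = 4 \left(-7 - 0\right) 2^{2} = 4 \left(-7 + 0\right) 4 = 4 \left(-7\right) 4 = \left(-28\right) 4 = -112$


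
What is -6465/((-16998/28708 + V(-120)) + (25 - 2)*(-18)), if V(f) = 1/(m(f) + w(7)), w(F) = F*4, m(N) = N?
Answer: 4268736060/273755707 ≈ 15.593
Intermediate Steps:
w(F) = 4*F
V(f) = 1/(28 + f) (V(f) = 1/(f + 4*7) = 1/(f + 28) = 1/(28 + f))
-6465/((-16998/28708 + V(-120)) + (25 - 2)*(-18)) = -6465/((-16998/28708 + 1/(28 - 120)) + (25 - 2)*(-18)) = -6465/((-16998*1/28708 + 1/(-92)) + 23*(-18)) = -6465/((-8499/14354 - 1/92) - 414) = -6465/(-398131/660284 - 414) = -6465/(-273755707/660284) = -6465*(-660284/273755707) = 4268736060/273755707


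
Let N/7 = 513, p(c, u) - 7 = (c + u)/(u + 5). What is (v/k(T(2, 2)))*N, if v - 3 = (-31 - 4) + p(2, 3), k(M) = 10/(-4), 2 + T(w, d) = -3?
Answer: 140049/4 ≈ 35012.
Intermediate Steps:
p(c, u) = 7 + (c + u)/(5 + u) (p(c, u) = 7 + (c + u)/(u + 5) = 7 + (c + u)/(5 + u))
T(w, d) = -5 (T(w, d) = -2 - 3 = -5)
N = 3591 (N = 7*513 = 3591)
k(M) = -5/2 (k(M) = 10*(-1/4) = -5/2)
v = -195/8 (v = 3 + ((-31 - 4) + (35 + 2 + 8*3)/(5 + 3)) = 3 + (-35 + (35 + 2 + 24)/8) = 3 + (-35 + (1/8)*61) = 3 + (-35 + 61/8) = 3 - 219/8 = -195/8 ≈ -24.375)
(v/k(T(2, 2)))*N = -195/(8*(-5/2))*3591 = -195/8*(-2/5)*3591 = (39/4)*3591 = 140049/4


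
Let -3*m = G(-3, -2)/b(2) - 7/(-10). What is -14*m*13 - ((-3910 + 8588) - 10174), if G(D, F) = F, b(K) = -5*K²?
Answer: 83168/15 ≈ 5544.5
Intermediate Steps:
m = -4/15 (m = -(-2/((-5*2²)) - 7/(-10))/3 = -(-2/((-5*4)) - 7*(-⅒))/3 = -(-2/(-20) + 7/10)/3 = -(-2*(-1/20) + 7/10)/3 = -(⅒ + 7/10)/3 = -⅓*⅘ = -4/15 ≈ -0.26667)
-14*m*13 - ((-3910 + 8588) - 10174) = -14*(-4/15)*13 - ((-3910 + 8588) - 10174) = (56/15)*13 - (4678 - 10174) = 728/15 - 1*(-5496) = 728/15 + 5496 = 83168/15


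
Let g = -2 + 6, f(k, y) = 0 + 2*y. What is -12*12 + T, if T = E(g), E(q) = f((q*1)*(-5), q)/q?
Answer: -142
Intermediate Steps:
f(k, y) = 2*y
g = 4
E(q) = 2 (E(q) = (2*q)/q = 2)
T = 2
-12*12 + T = -12*12 + 2 = -144 + 2 = -142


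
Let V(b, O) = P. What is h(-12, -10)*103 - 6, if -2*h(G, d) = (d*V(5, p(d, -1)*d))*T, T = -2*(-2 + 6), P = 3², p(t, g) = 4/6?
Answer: -37086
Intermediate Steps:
p(t, g) = ⅔ (p(t, g) = 4*(⅙) = ⅔)
P = 9
T = -8 (T = -2*4 = -8)
V(b, O) = 9
h(G, d) = 36*d (h(G, d) = -d*9*(-8)/2 = -9*d*(-8)/2 = -(-36)*d = 36*d)
h(-12, -10)*103 - 6 = (36*(-10))*103 - 6 = -360*103 - 6 = -37080 - 6 = -37086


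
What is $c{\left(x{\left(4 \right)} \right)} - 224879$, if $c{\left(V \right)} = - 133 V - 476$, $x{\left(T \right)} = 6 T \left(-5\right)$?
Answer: $-209395$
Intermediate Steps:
$x{\left(T \right)} = - 30 T$
$c{\left(V \right)} = -476 - 133 V$
$c{\left(x{\left(4 \right)} \right)} - 224879 = \left(-476 - 133 \left(\left(-30\right) 4\right)\right) - 224879 = \left(-476 - -15960\right) - 224879 = \left(-476 + 15960\right) - 224879 = 15484 - 224879 = -209395$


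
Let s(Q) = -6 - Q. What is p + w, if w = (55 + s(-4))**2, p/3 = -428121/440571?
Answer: 412093192/146857 ≈ 2806.1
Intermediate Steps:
p = -428121/146857 (p = 3*(-428121/440571) = 3*(-428121*1/440571) = 3*(-142707/146857) = -428121/146857 ≈ -2.9152)
w = 2809 (w = (55 + (-6 - 1*(-4)))**2 = (55 + (-6 + 4))**2 = (55 - 2)**2 = 53**2 = 2809)
p + w = -428121/146857 + 2809 = 412093192/146857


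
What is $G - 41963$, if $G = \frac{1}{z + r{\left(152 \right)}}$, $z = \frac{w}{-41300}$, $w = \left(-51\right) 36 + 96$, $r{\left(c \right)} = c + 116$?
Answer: $- \frac{23226812176}{553507} \approx -41963.0$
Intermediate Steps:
$r{\left(c \right)} = 116 + c$
$w = -1740$ ($w = -1836 + 96 = -1740$)
$z = \frac{87}{2065}$ ($z = - \frac{1740}{-41300} = \left(-1740\right) \left(- \frac{1}{41300}\right) = \frac{87}{2065} \approx 0.042131$)
$G = \frac{2065}{553507}$ ($G = \frac{1}{\frac{87}{2065} + \left(116 + 152\right)} = \frac{1}{\frac{87}{2065} + 268} = \frac{1}{\frac{553507}{2065}} = \frac{2065}{553507} \approx 0.0037308$)
$G - 41963 = \frac{2065}{553507} - 41963 = - \frac{23226812176}{553507}$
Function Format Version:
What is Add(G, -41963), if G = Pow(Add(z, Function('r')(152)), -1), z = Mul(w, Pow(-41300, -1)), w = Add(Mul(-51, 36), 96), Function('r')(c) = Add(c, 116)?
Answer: Rational(-23226812176, 553507) ≈ -41963.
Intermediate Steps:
Function('r')(c) = Add(116, c)
w = -1740 (w = Add(-1836, 96) = -1740)
z = Rational(87, 2065) (z = Mul(-1740, Pow(-41300, -1)) = Mul(-1740, Rational(-1, 41300)) = Rational(87, 2065) ≈ 0.042131)
G = Rational(2065, 553507) (G = Pow(Add(Rational(87, 2065), Add(116, 152)), -1) = Pow(Add(Rational(87, 2065), 268), -1) = Pow(Rational(553507, 2065), -1) = Rational(2065, 553507) ≈ 0.0037308)
Add(G, -41963) = Add(Rational(2065, 553507), -41963) = Rational(-23226812176, 553507)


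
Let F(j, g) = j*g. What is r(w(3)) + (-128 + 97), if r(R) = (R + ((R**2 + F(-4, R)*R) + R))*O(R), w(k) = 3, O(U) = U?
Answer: -94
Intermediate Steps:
F(j, g) = g*j
r(R) = R*(-3*R**2 + 2*R) (r(R) = (R + ((R**2 + (R*(-4))*R) + R))*R = (R + ((R**2 + (-4*R)*R) + R))*R = (R + ((R**2 - 4*R**2) + R))*R = (R + (-3*R**2 + R))*R = (R + (R - 3*R**2))*R = (-3*R**2 + 2*R)*R = R*(-3*R**2 + 2*R))
r(w(3)) + (-128 + 97) = 3**2*(2 - 3*3) + (-128 + 97) = 9*(2 - 9) - 31 = 9*(-7) - 31 = -63 - 31 = -94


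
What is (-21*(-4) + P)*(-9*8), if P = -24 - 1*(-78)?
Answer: -9936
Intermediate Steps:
P = 54 (P = -24 + 78 = 54)
(-21*(-4) + P)*(-9*8) = (-21*(-4) + 54)*(-9*8) = (84 + 54)*(-72) = 138*(-72) = -9936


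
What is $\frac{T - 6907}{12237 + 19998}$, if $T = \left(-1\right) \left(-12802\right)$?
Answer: $\frac{393}{2149} \approx 0.18288$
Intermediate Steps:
$T = 12802$
$\frac{T - 6907}{12237 + 19998} = \frac{12802 - 6907}{12237 + 19998} = \frac{5895}{32235} = 5895 \cdot \frac{1}{32235} = \frac{393}{2149}$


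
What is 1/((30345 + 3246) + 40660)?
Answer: 1/74251 ≈ 1.3468e-5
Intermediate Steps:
1/((30345 + 3246) + 40660) = 1/(33591 + 40660) = 1/74251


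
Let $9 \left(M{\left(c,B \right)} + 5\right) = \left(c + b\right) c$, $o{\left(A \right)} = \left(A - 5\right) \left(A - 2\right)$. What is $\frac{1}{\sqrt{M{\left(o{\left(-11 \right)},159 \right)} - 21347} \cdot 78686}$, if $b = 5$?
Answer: $- \frac{i \sqrt{36966}}{1939137784} \approx - 9.915 \cdot 10^{-8} i$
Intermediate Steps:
$o{\left(A \right)} = \left(-5 + A\right) \left(-2 + A\right)$
$M{\left(c,B \right)} = -5 + \frac{c \left(5 + c\right)}{9}$ ($M{\left(c,B \right)} = -5 + \frac{\left(c + 5\right) c}{9} = -5 + \frac{\left(5 + c\right) c}{9} = -5 + \frac{c \left(5 + c\right)}{9}$)
$\frac{1}{\sqrt{M{\left(o{\left(-11 \right)},159 \right)} - 21347} \cdot 78686} = \frac{1}{\sqrt{\left(-5 + \frac{\left(10 + \left(-11\right)^{2} - -77\right)^{2}}{9} + \frac{5 \left(10 + \left(-11\right)^{2} - -77\right)}{9}\right) - 21347} \cdot 78686} = \frac{1}{\sqrt{\left(-5 + \frac{\left(10 + 121 + 77\right)^{2}}{9} + \frac{5 \left(10 + 121 + 77\right)}{9}\right) - 21347}} \cdot \frac{1}{78686} = \frac{1}{\sqrt{\left(-5 + \frac{208^{2}}{9} + \frac{5}{9} \cdot 208\right) - 21347}} \cdot \frac{1}{78686} = \frac{1}{\sqrt{\left(-5 + \frac{1}{9} \cdot 43264 + \frac{1040}{9}\right) - 21347}} \cdot \frac{1}{78686} = \frac{1}{\sqrt{\left(-5 + \frac{43264}{9} + \frac{1040}{9}\right) - 21347}} \cdot \frac{1}{78686} = \frac{1}{\sqrt{\frac{14753}{3} - 21347}} \cdot \frac{1}{78686} = \frac{1}{\sqrt{- \frac{49288}{3}}} \cdot \frac{1}{78686} = \frac{1}{\frac{2}{3} i \sqrt{36966}} \cdot \frac{1}{78686} = - \frac{i \sqrt{36966}}{24644} \cdot \frac{1}{78686} = - \frac{i \sqrt{36966}}{1939137784}$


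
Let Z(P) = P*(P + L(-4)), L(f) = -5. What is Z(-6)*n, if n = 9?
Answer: 594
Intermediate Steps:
Z(P) = P*(-5 + P) (Z(P) = P*(P - 5) = P*(-5 + P))
Z(-6)*n = -6*(-5 - 6)*9 = -6*(-11)*9 = 66*9 = 594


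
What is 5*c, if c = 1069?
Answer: 5345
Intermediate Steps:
5*c = 5*1069 = 5345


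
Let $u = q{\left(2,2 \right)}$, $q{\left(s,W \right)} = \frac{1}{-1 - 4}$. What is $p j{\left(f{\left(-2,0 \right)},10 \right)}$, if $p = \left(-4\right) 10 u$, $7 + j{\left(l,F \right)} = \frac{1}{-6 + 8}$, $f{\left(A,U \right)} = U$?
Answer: $-52$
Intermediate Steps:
$q{\left(s,W \right)} = - \frac{1}{5}$ ($q{\left(s,W \right)} = \frac{1}{-5} = - \frac{1}{5}$)
$j{\left(l,F \right)} = - \frac{13}{2}$ ($j{\left(l,F \right)} = -7 + \frac{1}{-6 + 8} = -7 + \frac{1}{2} = - \frac{13}{2}$)
$u = - \frac{1}{5} \approx -0.2$
$p = 8$ ($p = \left(-4\right) 10 \left(- \frac{1}{5}\right) = \left(-40\right) \left(- \frac{1}{5}\right) = 8$)
$p j{\left(f{\left(-2,0 \right)},10 \right)} = 8 \left(- \frac{13}{2}\right) = -52$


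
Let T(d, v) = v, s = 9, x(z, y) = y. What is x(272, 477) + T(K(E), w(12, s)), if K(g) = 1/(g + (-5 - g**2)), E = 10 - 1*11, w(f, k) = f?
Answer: 489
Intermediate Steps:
E = -1 (E = 10 - 11 = -1)
K(g) = 1/(-5 + g - g**2)
x(272, 477) + T(K(E), w(12, s)) = 477 + 12 = 489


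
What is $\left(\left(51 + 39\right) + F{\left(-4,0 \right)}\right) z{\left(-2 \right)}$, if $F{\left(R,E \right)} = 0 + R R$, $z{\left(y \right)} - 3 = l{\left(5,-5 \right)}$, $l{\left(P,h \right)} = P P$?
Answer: $2968$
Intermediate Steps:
$l{\left(P,h \right)} = P^{2}$
$z{\left(y \right)} = 28$ ($z{\left(y \right)} = 3 + 5^{2} = 3 + 25 = 28$)
$F{\left(R,E \right)} = R^{2}$ ($F{\left(R,E \right)} = 0 + R^{2} = R^{2}$)
$\left(\left(51 + 39\right) + F{\left(-4,0 \right)}\right) z{\left(-2 \right)} = \left(\left(51 + 39\right) + \left(-4\right)^{2}\right) 28 = \left(90 + 16\right) 28 = 106 \cdot 28 = 2968$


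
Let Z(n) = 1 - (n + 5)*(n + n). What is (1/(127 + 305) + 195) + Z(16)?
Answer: -205631/432 ≈ -476.00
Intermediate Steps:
Z(n) = 1 - 2*n*(5 + n) (Z(n) = 1 - (5 + n)*2*n = 1 - 2*n*(5 + n))
(1/(127 + 305) + 195) + Z(16) = (1/(127 + 305) + 195) + (1 - 10*16 - 2*16**2) = (1/432 + 195) + (1 - 160 - 2*256) = (1/432 + 195) + (1 - 160 - 512) = 84241/432 - 671 = -205631/432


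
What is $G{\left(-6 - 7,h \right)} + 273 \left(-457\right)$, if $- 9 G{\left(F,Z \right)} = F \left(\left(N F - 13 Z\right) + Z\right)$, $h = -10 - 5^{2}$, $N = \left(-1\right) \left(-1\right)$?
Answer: $- \frac{1117558}{9} \approx -1.2417 \cdot 10^{5}$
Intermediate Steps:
$N = 1$
$h = -35$ ($h = -10 - 25 = -35$)
$G{\left(F,Z \right)} = - \frac{F \left(F - 12 Z\right)}{9}$ ($G{\left(F,Z \right)} = - \frac{F \left(\left(1 F - 13 Z\right) + Z\right)}{9} = - \frac{F \left(\left(F - 13 Z\right) + Z\right)}{9} = - \frac{F \left(F - 12 Z\right)}{9}$)
$G{\left(-6 - 7,h \right)} + 273 \left(-457\right) = \frac{\left(-6 - 7\right) \left(- (-6 - 7) + 12 \left(-35\right)\right)}{9} + 273 \left(-457\right) = \frac{\left(-6 - 7\right) \left(- (-6 - 7) - 420\right)}{9} - 124761 = \frac{1}{9} \left(-13\right) \left(\left(-1\right) \left(-13\right) - 420\right) - 124761 = \frac{1}{9} \left(-13\right) \left(13 - 420\right) - 124761 = \frac{1}{9} \left(-13\right) \left(-407\right) - 124761 = \frac{5291}{9} - 124761 = - \frac{1117558}{9}$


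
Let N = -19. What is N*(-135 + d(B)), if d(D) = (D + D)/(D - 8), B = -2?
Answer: 12787/5 ≈ 2557.4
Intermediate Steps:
d(D) = 2*D/(-8 + D) (d(D) = (2*D)/(-8 + D) = 2*D/(-8 + D))
N*(-135 + d(B)) = -19*(-135 + 2*(-2)/(-8 - 2)) = -19*(-135 + 2*(-2)/(-10)) = -19*(-135 + 2*(-2)*(-⅒)) = -19*(-135 + ⅖) = -19*(-673/5) = 12787/5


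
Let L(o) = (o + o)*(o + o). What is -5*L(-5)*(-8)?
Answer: 4000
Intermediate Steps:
L(o) = 4*o² (L(o) = (2*o)*(2*o) = 4*o²)
-5*L(-5)*(-8) = -20*(-5)²*(-8) = -20*25*(-8) = -5*100*(-8) = -500*(-8) = 4000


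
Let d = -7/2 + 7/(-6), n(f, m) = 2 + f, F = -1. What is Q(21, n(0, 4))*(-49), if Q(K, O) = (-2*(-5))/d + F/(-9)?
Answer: 896/9 ≈ 99.556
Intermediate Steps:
d = -14/3 (d = -7*½ + 7*(-⅙) = -7/2 - 7/6 = -14/3 ≈ -4.6667)
Q(K, O) = -128/63 (Q(K, O) = (-2*(-5))/(-14/3) - 1/(-9) = 10*(-3/14) - 1*(-⅑) = -15/7 + ⅑ = -128/63)
Q(21, n(0, 4))*(-49) = -128/63*(-49) = 896/9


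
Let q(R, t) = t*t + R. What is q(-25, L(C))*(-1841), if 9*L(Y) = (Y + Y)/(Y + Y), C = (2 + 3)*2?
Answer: 3726184/81 ≈ 46002.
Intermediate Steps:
C = 10 (C = 5*2 = 10)
L(Y) = ⅑ (L(Y) = ((Y + Y)/(Y + Y))/9 = ((2*Y)/((2*Y)))/9 = ((2*Y)*(1/(2*Y)))/9 = (⅑)*1 = ⅑)
q(R, t) = R + t² (q(R, t) = t² + R = R + t²)
q(-25, L(C))*(-1841) = (-25 + (⅑)²)*(-1841) = (-25 + 1/81)*(-1841) = -2024/81*(-1841) = 3726184/81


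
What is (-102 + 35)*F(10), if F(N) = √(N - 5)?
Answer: -67*√5 ≈ -149.82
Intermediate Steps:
F(N) = √(-5 + N)
(-102 + 35)*F(10) = (-102 + 35)*√(-5 + 10) = -67*√5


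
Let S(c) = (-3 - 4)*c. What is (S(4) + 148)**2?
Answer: 14400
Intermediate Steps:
S(c) = -7*c
(S(4) + 148)**2 = (-7*4 + 148)**2 = (-28 + 148)**2 = 120**2 = 14400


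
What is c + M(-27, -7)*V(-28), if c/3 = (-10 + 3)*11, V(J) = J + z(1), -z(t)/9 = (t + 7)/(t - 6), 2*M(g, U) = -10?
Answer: -163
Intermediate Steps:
M(g, U) = -5 (M(g, U) = (½)*(-10) = -5)
z(t) = -9*(7 + t)/(-6 + t) (z(t) = -9*(t + 7)/(t - 6) = -9*(7 + t)/(-6 + t))
V(J) = 72/5 + J (V(J) = J + 9*(-7 - 1*1)/(-6 + 1) = J + 9*(-7 - 1)/(-5) = J + 9*(-⅕)*(-8) = J + 72/5 = 72/5 + J)
c = -231 (c = 3*((-10 + 3)*11) = 3*(-7*11) = 3*(-77) = -231)
c + M(-27, -7)*V(-28) = -231 - 5*(72/5 - 28) = -231 - 5*(-68/5) = -231 + 68 = -163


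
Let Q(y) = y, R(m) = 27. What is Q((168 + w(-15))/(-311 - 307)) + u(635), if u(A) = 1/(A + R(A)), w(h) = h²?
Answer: -21629/34093 ≈ -0.63441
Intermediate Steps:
u(A) = 1/(27 + A) (u(A) = 1/(A + 27) = 1/(27 + A))
Q((168 + w(-15))/(-311 - 307)) + u(635) = (168 + (-15)²)/(-311 - 307) + 1/(27 + 635) = (168 + 225)/(-618) + 1/662 = 393*(-1/618) + 1/662 = -131/206 + 1/662 = -21629/34093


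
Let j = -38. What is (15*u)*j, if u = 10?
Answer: -5700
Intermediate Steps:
(15*u)*j = (15*10)*(-38) = 150*(-38) = -5700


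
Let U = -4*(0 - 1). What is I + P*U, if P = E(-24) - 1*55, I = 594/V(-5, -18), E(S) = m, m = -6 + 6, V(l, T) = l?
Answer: -1694/5 ≈ -338.80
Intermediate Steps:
m = 0
E(S) = 0
I = -594/5 (I = 594/(-5) = 594*(-⅕) = -594/5 ≈ -118.80)
P = -55 (P = 0 - 1*55 = 0 - 55 = -55)
U = 4 (U = -4*(-1) = 4)
I + P*U = -594/5 - 55*4 = -594/5 - 220 = -1694/5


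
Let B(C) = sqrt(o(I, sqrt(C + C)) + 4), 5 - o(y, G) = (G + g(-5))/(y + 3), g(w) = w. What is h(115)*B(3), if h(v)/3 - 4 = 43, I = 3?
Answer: 47*sqrt(354 - 6*sqrt(6))/2 ≈ 432.87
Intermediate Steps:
h(v) = 141 (h(v) = 12 + 3*43 = 12 + 129 = 141)
o(y, G) = 5 - (-5 + G)/(3 + y) (o(y, G) = 5 - (G - 5)/(y + 3) = 5 - (-5 + G)/(3 + y))
B(C) = sqrt(59/6 - sqrt(2)*sqrt(C)/6) (B(C) = sqrt((20 - sqrt(C + C) + 5*3)/(3 + 3) + 4) = sqrt((20 - sqrt(2*C) + 15)/6 + 4) = sqrt((20 - sqrt(2)*sqrt(C) + 15)/6 + 4) = sqrt((35 - sqrt(2)*sqrt(C))/6 + 4) = sqrt((35/6 - sqrt(2)*sqrt(C)/6) + 4) = sqrt(59/6 - sqrt(2)*sqrt(C)/6))
h(115)*B(3) = 141*(sqrt(354 - 6*sqrt(2)*sqrt(3))/6) = 141*(sqrt(354 - 6*sqrt(6))/6) = 47*sqrt(354 - 6*sqrt(6))/2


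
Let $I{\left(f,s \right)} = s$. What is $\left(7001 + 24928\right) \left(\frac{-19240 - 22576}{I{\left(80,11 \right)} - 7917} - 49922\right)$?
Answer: $- \frac{6300254482182}{3953} \approx -1.5938 \cdot 10^{9}$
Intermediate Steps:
$\left(7001 + 24928\right) \left(\frac{-19240 - 22576}{I{\left(80,11 \right)} - 7917} - 49922\right) = \left(7001 + 24928\right) \left(\frac{-19240 - 22576}{11 - 7917} - 49922\right) = 31929 \left(- \frac{41816}{-7906} - 49922\right) = 31929 \left(\left(-41816\right) \left(- \frac{1}{7906}\right) - 49922\right) = 31929 \left(\frac{20908}{3953} - 49922\right) = 31929 \left(- \frac{197320758}{3953}\right) = - \frac{6300254482182}{3953}$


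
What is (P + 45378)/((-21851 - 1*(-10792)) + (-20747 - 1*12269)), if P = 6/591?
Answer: -8939468/8682775 ≈ -1.0296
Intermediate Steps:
P = 2/197 (P = 6*(1/591) = 2/197 ≈ 0.010152)
(P + 45378)/((-21851 - 1*(-10792)) + (-20747 - 1*12269)) = (2/197 + 45378)/((-21851 - 1*(-10792)) + (-20747 - 1*12269)) = 8939468/(197*((-21851 + 10792) + (-20747 - 12269))) = 8939468/(197*(-11059 - 33016)) = (8939468/197)/(-44075) = (8939468/197)*(-1/44075) = -8939468/8682775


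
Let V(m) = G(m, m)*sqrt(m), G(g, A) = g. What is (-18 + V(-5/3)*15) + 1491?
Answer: 1473 - 25*I*sqrt(15)/3 ≈ 1473.0 - 32.275*I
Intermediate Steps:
V(m) = m**(3/2) (V(m) = m*sqrt(m) = m**(3/2))
(-18 + V(-5/3)*15) + 1491 = (-18 + (-5/3)**(3/2)*15) + 1491 = (-18 - 5*I*sqrt(15)/9*15) + 1491 = (-18 - 25*I*sqrt(15)/3) + 1491 = 1473 - 25*I*sqrt(15)/3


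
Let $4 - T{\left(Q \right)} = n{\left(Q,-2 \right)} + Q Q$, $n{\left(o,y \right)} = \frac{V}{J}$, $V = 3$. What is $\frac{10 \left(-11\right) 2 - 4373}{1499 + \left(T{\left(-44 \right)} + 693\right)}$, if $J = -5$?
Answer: $- \frac{22965}{1303} \approx -17.625$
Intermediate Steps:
$n{\left(o,y \right)} = - \frac{3}{5}$ ($n{\left(o,y \right)} = \frac{3}{-5} = 3 \left(- \frac{1}{5}\right) = - \frac{3}{5}$)
$T{\left(Q \right)} = \frac{23}{5} - Q^{2}$ ($T{\left(Q \right)} = 4 - \left(- \frac{3}{5} + Q Q\right) = 4 - \left(- \frac{3}{5} + Q^{2}\right) = \frac{23}{5} - Q^{2}$)
$\frac{10 \left(-11\right) 2 - 4373}{1499 + \left(T{\left(-44 \right)} + 693\right)} = \frac{10 \left(-11\right) 2 - 4373}{1499 + \left(\left(\frac{23}{5} - \left(-44\right)^{2}\right) + 693\right)} = \frac{\left(-110\right) 2 - 4373}{1499 + \left(\left(\frac{23}{5} - 1936\right) + 693\right)} = \frac{-220 - 4373}{1499 + \left(\left(\frac{23}{5} - 1936\right) + 693\right)} = - \frac{4593}{1499 + \left(- \frac{9657}{5} + 693\right)} = - \frac{4593}{1499 - \frac{6192}{5}} = - \frac{4593}{\frac{1303}{5}} = \left(-4593\right) \frac{5}{1303} = - \frac{22965}{1303}$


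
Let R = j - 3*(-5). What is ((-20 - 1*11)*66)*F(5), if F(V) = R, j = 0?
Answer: -30690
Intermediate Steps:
R = 15 (R = 0 - 3*(-5) = 0 + 15 = 15)
F(V) = 15
((-20 - 1*11)*66)*F(5) = ((-20 - 1*11)*66)*15 = ((-20 - 11)*66)*15 = -31*66*15 = -2046*15 = -30690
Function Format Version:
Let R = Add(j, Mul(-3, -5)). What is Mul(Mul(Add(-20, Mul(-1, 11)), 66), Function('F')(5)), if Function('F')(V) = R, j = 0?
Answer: -30690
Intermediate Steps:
R = 15 (R = Add(0, Mul(-3, -5)) = Add(0, 15) = 15)
Function('F')(V) = 15
Mul(Mul(Add(-20, Mul(-1, 11)), 66), Function('F')(5)) = Mul(Mul(Add(-20, Mul(-1, 11)), 66), 15) = Mul(Mul(Add(-20, -11), 66), 15) = Mul(Mul(-31, 66), 15) = Mul(-2046, 15) = -30690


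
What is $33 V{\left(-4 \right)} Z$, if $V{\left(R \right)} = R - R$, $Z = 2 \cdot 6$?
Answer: $0$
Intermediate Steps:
$Z = 12$
$V{\left(R \right)} = 0$
$33 V{\left(-4 \right)} Z = 33 \cdot 0 \cdot 12 = 0 \cdot 12 = 0$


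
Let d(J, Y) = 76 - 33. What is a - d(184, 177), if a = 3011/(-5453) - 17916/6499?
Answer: -1641143458/35439047 ≈ -46.309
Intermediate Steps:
d(J, Y) = 43
a = -117264437/35439047 (a = 3011*(-1/5453) - 17916*1/6499 = -3011/5453 - 17916/6499 = -117264437/35439047 ≈ -3.3089)
a - d(184, 177) = -117264437/35439047 - 1*43 = -117264437/35439047 - 43 = -1641143458/35439047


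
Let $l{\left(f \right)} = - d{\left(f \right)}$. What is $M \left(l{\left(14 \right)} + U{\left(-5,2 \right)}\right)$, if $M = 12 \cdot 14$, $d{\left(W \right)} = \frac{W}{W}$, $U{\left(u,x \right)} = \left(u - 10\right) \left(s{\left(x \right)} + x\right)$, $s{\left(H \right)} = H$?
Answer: $-10248$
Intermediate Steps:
$U{\left(u,x \right)} = 2 x \left(-10 + u\right)$ ($U{\left(u,x \right)} = \left(u - 10\right) \left(x + x\right) = \left(-10 + u\right) 2 x = 2 x \left(-10 + u\right)$)
$d{\left(W \right)} = 1$
$l{\left(f \right)} = -1$ ($l{\left(f \right)} = \left(-1\right) 1 = -1$)
$M = 168$
$M \left(l{\left(14 \right)} + U{\left(-5,2 \right)}\right) = 168 \left(-1 + 2 \cdot 2 \left(-10 - 5\right)\right) = 168 \left(-1 + 2 \cdot 2 \left(-15\right)\right) = 168 \left(-1 - 60\right) = 168 \left(-61\right) = -10248$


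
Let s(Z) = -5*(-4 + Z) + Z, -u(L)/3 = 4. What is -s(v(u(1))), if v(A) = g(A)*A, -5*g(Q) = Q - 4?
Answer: -868/5 ≈ -173.60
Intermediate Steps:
g(Q) = 4/5 - Q/5 (g(Q) = -(Q - 4)/5 = -(-4 + Q)/5 = 4/5 - Q/5)
u(L) = -12 (u(L) = -3*4 = -12)
v(A) = A*(4/5 - A/5) (v(A) = (4/5 - A/5)*A = A*(4/5 - A/5))
s(Z) = 20 - 4*Z (s(Z) = (20 - 5*Z) + Z = 20 - 4*Z)
-s(v(u(1))) = -(20 - 4*(-12)*(4 - 1*(-12))/5) = -(20 - 4*(-12)*(4 + 12)/5) = -(20 - 4*(-12)*16/5) = -(20 - 4*(-192/5)) = -(20 + 768/5) = -1*868/5 = -868/5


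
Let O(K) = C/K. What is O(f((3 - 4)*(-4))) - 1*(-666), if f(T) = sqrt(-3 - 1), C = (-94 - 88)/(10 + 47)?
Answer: 666 + 91*I/57 ≈ 666.0 + 1.5965*I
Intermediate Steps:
C = -182/57 ≈ -3.1930
f(T) = 2*I (f(T) = sqrt(-4) = 2*I)
O(K) = -182/(57*K)
O(f((3 - 4)*(-4))) - 1*(-666) = -182*(-I/2)/57 - 1*(-666) = -(-91)*I/57 + 666 = 91*I/57 + 666 = 666 + 91*I/57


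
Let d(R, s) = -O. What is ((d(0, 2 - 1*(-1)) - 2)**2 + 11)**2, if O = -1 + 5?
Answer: 2209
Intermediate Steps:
O = 4
d(R, s) = -4 (d(R, s) = -1*4 = -4)
((d(0, 2 - 1*(-1)) - 2)**2 + 11)**2 = ((-4 - 2)**2 + 11)**2 = ((-6)**2 + 11)**2 = (36 + 11)**2 = 47**2 = 2209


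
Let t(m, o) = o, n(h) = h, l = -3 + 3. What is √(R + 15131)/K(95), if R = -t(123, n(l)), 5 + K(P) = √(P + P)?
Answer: √15131/33 + √2874890/165 ≈ 14.004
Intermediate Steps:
l = 0
K(P) = -5 + √2*√P (K(P) = -5 + √(P + P) = -5 + √(2*P) = -5 + √2*√P)
R = 0 (R = -1*0 = 0)
√(R + 15131)/K(95) = √(0 + 15131)/(-5 + √2*√95) = √15131/(-5 + √190)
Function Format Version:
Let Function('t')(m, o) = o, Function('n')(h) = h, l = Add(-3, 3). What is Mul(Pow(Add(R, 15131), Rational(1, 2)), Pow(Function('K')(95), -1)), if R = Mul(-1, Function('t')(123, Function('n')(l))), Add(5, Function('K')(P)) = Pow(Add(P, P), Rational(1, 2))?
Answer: Add(Mul(Rational(1, 33), Pow(15131, Rational(1, 2))), Mul(Rational(1, 165), Pow(2874890, Rational(1, 2)))) ≈ 14.004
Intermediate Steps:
l = 0
Function('K')(P) = Add(-5, Mul(Pow(2, Rational(1, 2)), Pow(P, Rational(1, 2)))) (Function('K')(P) = Add(-5, Pow(Add(P, P), Rational(1, 2))) = Add(-5, Pow(Mul(2, P), Rational(1, 2))) = Add(-5, Mul(Pow(2, Rational(1, 2)), Pow(P, Rational(1, 2)))))
R = 0 (R = Mul(-1, 0) = 0)
Mul(Pow(Add(R, 15131), Rational(1, 2)), Pow(Function('K')(95), -1)) = Mul(Pow(Add(0, 15131), Rational(1, 2)), Pow(Add(-5, Mul(Pow(2, Rational(1, 2)), Pow(95, Rational(1, 2)))), -1)) = Mul(Pow(15131, Rational(1, 2)), Pow(Add(-5, Pow(190, Rational(1, 2))), -1))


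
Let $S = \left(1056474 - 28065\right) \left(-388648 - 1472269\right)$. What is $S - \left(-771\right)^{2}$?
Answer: $-1913784385494$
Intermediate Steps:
$S = -1913783791053$ ($S = 1028409 \left(-1860917\right) = -1913783791053$)
$S - \left(-771\right)^{2} = -1913783791053 - \left(-771\right)^{2} = -1913783791053 - 594441 = -1913784385494$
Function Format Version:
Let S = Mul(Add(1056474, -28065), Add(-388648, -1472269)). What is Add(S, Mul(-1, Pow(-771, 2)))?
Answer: -1913784385494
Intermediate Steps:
S = -1913783791053 (S = Mul(1028409, -1860917) = -1913783791053)
Add(S, Mul(-1, Pow(-771, 2))) = Add(-1913783791053, Mul(-1, Pow(-771, 2))) = Add(-1913783791053, Mul(-1, 594441)) = Add(-1913783791053, -594441) = -1913784385494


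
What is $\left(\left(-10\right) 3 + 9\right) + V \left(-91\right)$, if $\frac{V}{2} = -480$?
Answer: $87339$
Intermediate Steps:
$V = -960$ ($V = 2 \left(-480\right) = -960$)
$\left(\left(-10\right) 3 + 9\right) + V \left(-91\right) = \left(\left(-10\right) 3 + 9\right) - -87360 = \left(-30 + 9\right) + 87360 = -21 + 87360 = 87339$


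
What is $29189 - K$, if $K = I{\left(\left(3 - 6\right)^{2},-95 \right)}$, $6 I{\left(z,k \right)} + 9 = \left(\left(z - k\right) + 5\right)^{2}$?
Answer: $\frac{81631}{3} \approx 27210.0$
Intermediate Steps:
$I{\left(z,k \right)} = - \frac{3}{2} + \frac{\left(5 + z - k\right)^{2}}{6}$ ($I{\left(z,k \right)} = - \frac{3}{2} + \frac{\left(\left(z - k\right) + 5\right)^{2}}{6} = - \frac{3}{2} + \frac{\left(5 + z - k\right)^{2}}{6}$)
$K = \frac{5936}{3}$ ($K = - \frac{3}{2} + \frac{\left(5 + \left(3 - 6\right)^{2} - -95\right)^{2}}{6} = - \frac{3}{2} + \frac{\left(5 + \left(-3\right)^{2} + 95\right)^{2}}{6} = - \frac{3}{2} + \frac{\left(5 + 9 + 95\right)^{2}}{6} = - \frac{3}{2} + \frac{109^{2}}{6} = - \frac{3}{2} + \frac{1}{6} \cdot 11881 = - \frac{3}{2} + \frac{11881}{6} = \frac{5936}{3} \approx 1978.7$)
$29189 - K = 29189 - \frac{5936}{3} = \frac{81631}{3}$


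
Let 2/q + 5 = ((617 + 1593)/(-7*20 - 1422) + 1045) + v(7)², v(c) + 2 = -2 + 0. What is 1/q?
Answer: 823631/1562 ≈ 527.29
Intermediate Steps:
v(c) = -4 (v(c) = -2 + (-2 + 0) = -2 - 2 = -4)
q = 1562/823631 (q = 2/(-5 + (((617 + 1593)/(-7*20 - 1422) + 1045) + (-4)²)) = 2/(-5 + ((2210/(-140 - 1422) + 1045) + 16)) = 2/(-5 + ((2210/(-1562) + 1045) + 16)) = 2/(-5 + ((2210*(-1/1562) + 1045) + 16)) = 2/(-5 + ((-1105/781 + 1045) + 16)) = 2/(-5 + (815040/781 + 16)) = 2/(-5 + 827536/781) = 2/(823631/781) = 2*(781/823631) = 1562/823631 ≈ 0.0018965)
1/q = 1/(1562/823631) = 823631/1562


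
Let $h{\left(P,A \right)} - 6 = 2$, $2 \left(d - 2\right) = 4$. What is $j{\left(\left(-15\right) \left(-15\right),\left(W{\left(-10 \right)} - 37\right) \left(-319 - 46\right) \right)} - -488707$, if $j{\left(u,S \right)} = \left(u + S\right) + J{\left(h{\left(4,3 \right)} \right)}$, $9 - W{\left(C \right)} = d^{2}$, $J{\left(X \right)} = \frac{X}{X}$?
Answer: $504993$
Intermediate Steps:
$d = 4$ ($d = 2 + \frac{1}{2} \cdot 4 = 2 + 2 = 4$)
$h{\left(P,A \right)} = 8$ ($h{\left(P,A \right)} = 6 + 2 = 8$)
$J{\left(X \right)} = 1$
$W{\left(C \right)} = -7$ ($W{\left(C \right)} = 9 - 4^{2} = 9 - 16 = -7$)
$j{\left(u,S \right)} = 1 + S + u$ ($j{\left(u,S \right)} = \left(u + S\right) + 1 = \left(S + u\right) + 1 = 1 + S + u$)
$j{\left(\left(-15\right) \left(-15\right),\left(W{\left(-10 \right)} - 37\right) \left(-319 - 46\right) \right)} - -488707 = \left(1 + \left(-7 - 37\right) \left(-319 - 46\right) - -225\right) - -488707 = \left(1 - -16060 + 225\right) + 488707 = \left(1 + 16060 + 225\right) + 488707 = 16286 + 488707 = 504993$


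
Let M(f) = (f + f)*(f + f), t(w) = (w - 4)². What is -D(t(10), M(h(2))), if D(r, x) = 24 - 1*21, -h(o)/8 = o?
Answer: -3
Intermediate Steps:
h(o) = -8*o
t(w) = (-4 + w)²
M(f) = 4*f² (M(f) = (2*f)*(2*f) = 4*f²)
D(r, x) = 3 (D(r, x) = 24 - 21 = 3)
-D(t(10), M(h(2))) = -1*3 = -3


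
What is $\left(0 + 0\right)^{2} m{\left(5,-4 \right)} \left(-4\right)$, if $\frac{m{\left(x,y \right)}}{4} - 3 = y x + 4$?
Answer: $0$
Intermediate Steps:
$m{\left(x,y \right)} = 28 + 4 x y$ ($m{\left(x,y \right)} = 12 + 4 \left(y x + 4\right) = 12 + 4 \left(x y + 4\right) = 12 + 4 \left(4 + x y\right) = 12 + \left(16 + 4 x y\right) = 28 + 4 x y$)
$\left(0 + 0\right)^{2} m{\left(5,-4 \right)} \left(-4\right) = \left(0 + 0\right)^{2} \left(28 + 4 \cdot 5 \left(-4\right)\right) \left(-4\right) = 0^{2} \left(28 - 80\right) \left(-4\right) = 0 \left(-52\right) \left(-4\right) = 0 \left(-4\right) = 0$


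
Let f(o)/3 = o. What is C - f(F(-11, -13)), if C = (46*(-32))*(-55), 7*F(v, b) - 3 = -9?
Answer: 566738/7 ≈ 80963.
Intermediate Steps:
F(v, b) = -6/7 (F(v, b) = 3/7 + (1/7)*(-9) = 3/7 - 9/7 = -6/7)
C = 80960 (C = -1472*(-55) = 80960)
f(o) = 3*o
C - f(F(-11, -13)) = 80960 - 3*(-6)/7 = 80960 - 1*(-18/7) = 80960 + 18/7 = 566738/7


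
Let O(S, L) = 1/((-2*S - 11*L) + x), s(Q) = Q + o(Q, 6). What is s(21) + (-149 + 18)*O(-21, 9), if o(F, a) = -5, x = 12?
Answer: 851/45 ≈ 18.911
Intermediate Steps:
s(Q) = -5 + Q (s(Q) = Q - 5 = -5 + Q)
O(S, L) = 1/(12 - 11*L - 2*S) (O(S, L) = 1/((-2*S - 11*L) + 12) = 1/((-11*L - 2*S) + 12) = 1/(12 - 11*L - 2*S))
s(21) + (-149 + 18)*O(-21, 9) = (-5 + 21) + (-149 + 18)*(-1/(-12 + 2*(-21) + 11*9)) = 16 - (-131)/(-12 - 42 + 99) = 16 - (-131)/45 = 16 - 131*(-1/45) = 16 + 131/45 = 851/45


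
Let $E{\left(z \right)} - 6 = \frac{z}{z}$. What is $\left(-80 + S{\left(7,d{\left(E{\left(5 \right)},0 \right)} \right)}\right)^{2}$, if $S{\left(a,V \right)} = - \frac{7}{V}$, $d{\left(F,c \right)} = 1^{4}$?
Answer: $7569$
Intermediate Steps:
$E{\left(z \right)} = 7$ ($E{\left(z \right)} = 6 + \frac{z}{z} = 6 + 1 = 7$)
$d{\left(F,c \right)} = 1$
$\left(-80 + S{\left(7,d{\left(E{\left(5 \right)},0 \right)} \right)}\right)^{2} = \left(-80 - \frac{7}{1}\right)^{2} = \left(-80 - 7\right)^{2} = \left(-87\right)^{2} = 7569$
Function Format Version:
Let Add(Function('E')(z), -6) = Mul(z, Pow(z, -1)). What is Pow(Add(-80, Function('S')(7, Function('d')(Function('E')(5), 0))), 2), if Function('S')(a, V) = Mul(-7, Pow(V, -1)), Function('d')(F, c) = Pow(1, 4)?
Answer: 7569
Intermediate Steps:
Function('E')(z) = 7 (Function('E')(z) = Add(6, Mul(z, Pow(z, -1))) = Add(6, 1) = 7)
Function('d')(F, c) = 1
Pow(Add(-80, Function('S')(7, Function('d')(Function('E')(5), 0))), 2) = Pow(Add(-80, Mul(-7, Pow(1, -1))), 2) = Pow(Add(-80, Mul(-7, 1)), 2) = Pow(Add(-80, -7), 2) = Pow(-87, 2) = 7569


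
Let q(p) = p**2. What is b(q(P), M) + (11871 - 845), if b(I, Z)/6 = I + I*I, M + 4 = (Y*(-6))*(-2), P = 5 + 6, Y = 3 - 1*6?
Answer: 99598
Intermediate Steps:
Y = -3 (Y = 3 - 6 = -3)
P = 11
M = -40 (M = -4 - 3*(-6)*(-2) = -4 + 18*(-2) = -4 - 36 = -40)
b(I, Z) = 6*I + 6*I**2 (b(I, Z) = 6*(I + I*I) = 6*(I + I**2) = 6*I + 6*I**2)
b(q(P), M) + (11871 - 845) = 6*11**2*(1 + 11**2) + (11871 - 845) = 6*121*(1 + 121) + 11026 = 6*121*122 + 11026 = 88572 + 11026 = 99598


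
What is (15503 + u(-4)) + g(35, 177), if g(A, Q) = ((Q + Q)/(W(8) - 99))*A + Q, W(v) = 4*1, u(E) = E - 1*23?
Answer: 294929/19 ≈ 15523.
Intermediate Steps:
u(E) = -23 + E (u(E) = E - 23 = -23 + E)
W(v) = 4
g(A, Q) = Q - 2*A*Q/95 (g(A, Q) = ((Q + Q)/(4 - 99))*A + Q = ((2*Q)/(-95))*A + Q = ((2*Q)*(-1/95))*A + Q = (-2*Q/95)*A + Q = -2*A*Q/95 + Q = Q - 2*A*Q/95)
(15503 + u(-4)) + g(35, 177) = (15503 + (-23 - 4)) + (1/95)*177*(95 - 2*35) = (15503 - 27) + (1/95)*177*(95 - 70) = 15476 + (1/95)*177*25 = 15476 + 885/19 = 294929/19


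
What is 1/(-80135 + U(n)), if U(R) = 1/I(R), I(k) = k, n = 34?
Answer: -34/2724589 ≈ -1.2479e-5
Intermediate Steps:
U(R) = 1/R
1/(-80135 + U(n)) = 1/(-80135 + 1/34) = 1/(-2724589/34) = -34/2724589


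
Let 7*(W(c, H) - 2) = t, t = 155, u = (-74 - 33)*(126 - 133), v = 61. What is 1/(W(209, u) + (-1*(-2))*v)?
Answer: 7/1023 ≈ 0.0068426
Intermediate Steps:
u = 749 (u = -107*(-7) = 749)
W(c, H) = 169/7 (W(c, H) = 2 + (⅐)*155 = 2 + 155/7 = 169/7)
1/(W(209, u) + (-1*(-2))*v) = 1/(169/7 - 1*(-2)*61) = 1/(169/7 + 2*61) = 1/(169/7 + 122) = 1/(1023/7) = 7/1023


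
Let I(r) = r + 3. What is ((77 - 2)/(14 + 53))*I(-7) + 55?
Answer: 3385/67 ≈ 50.522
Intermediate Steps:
I(r) = 3 + r
((77 - 2)/(14 + 53))*I(-7) + 55 = ((77 - 2)/(14 + 53))*(3 - 7) + 55 = (75/67)*(-4) + 55 = -300/67 + 55 = 3385/67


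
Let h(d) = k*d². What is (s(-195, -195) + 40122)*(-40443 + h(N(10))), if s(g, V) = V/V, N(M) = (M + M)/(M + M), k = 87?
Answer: -1619203788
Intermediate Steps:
N(M) = 1 (N(M) = (2*M)/((2*M)) = (2*M)*(1/(2*M)) = 1)
s(g, V) = 1
h(d) = 87*d²
(s(-195, -195) + 40122)*(-40443 + h(N(10))) = (1 + 40122)*(-40443 + 87*1²) = 40123*(-40443 + 87*1) = 40123*(-40443 + 87) = 40123*(-40356) = -1619203788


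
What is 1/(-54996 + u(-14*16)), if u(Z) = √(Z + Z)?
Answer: -13749/756140116 - I*√7/378070058 ≈ -1.8183e-5 - 6.998e-9*I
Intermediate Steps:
u(Z) = √2*√Z (u(Z) = √(2*Z) = √2*√Z)
1/(-54996 + u(-14*16)) = 1/(-54996 + √2*√(-14*16)) = 1/(-54996 + √2*√(-224)) = 1/(-54996 + √2*(4*I*√14)) = 1/(-54996 + 8*I*√7)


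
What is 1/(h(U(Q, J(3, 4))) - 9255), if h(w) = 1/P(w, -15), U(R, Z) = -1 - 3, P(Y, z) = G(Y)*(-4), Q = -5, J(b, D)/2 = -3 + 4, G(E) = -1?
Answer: -4/37019 ≈ -0.00010805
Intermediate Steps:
J(b, D) = 2 (J(b, D) = 2*(-3 + 4) = 2*1 = 2)
P(Y, z) = 4 (P(Y, z) = -1*(-4) = 4)
U(R, Z) = -4
h(w) = 1/4
1/(h(U(Q, J(3, 4))) - 9255) = 1/(1/4 - 9255) = 1/(-37019/4) = -4/37019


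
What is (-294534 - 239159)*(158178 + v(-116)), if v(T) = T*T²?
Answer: 748620777574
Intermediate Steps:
v(T) = T³
(-294534 - 239159)*(158178 + v(-116)) = (-294534 - 239159)*(158178 + (-116)³) = -533693*(158178 - 1560896) = -533693*(-1402718) = 748620777574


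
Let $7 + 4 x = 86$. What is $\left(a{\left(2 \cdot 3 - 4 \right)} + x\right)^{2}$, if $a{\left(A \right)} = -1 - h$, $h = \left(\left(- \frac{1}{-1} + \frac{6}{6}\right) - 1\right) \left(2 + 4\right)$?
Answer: $\frac{2601}{16} \approx 162.56$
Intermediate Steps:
$h = 6$ ($h = \left(\left(\left(-1\right) \left(-1\right) + 6 \cdot \frac{1}{6}\right) - 1\right) 6 = \left(\left(1 + 1\right) - 1\right) 6 = \left(2 - 1\right) 6 = 1 \cdot 6 = 6$)
$x = \frac{79}{4}$ ($x = - \frac{7}{4} + \frac{1}{4} \cdot 86 = - \frac{7}{4} + \frac{43}{2} = \frac{79}{4} \approx 19.75$)
$a{\left(A \right)} = -7$ ($a{\left(A \right)} = -1 - 6 = -7$)
$\left(a{\left(2 \cdot 3 - 4 \right)} + x\right)^{2} = \left(-7 + \frac{79}{4}\right)^{2} = \left(\frac{51}{4}\right)^{2} = \frac{2601}{16}$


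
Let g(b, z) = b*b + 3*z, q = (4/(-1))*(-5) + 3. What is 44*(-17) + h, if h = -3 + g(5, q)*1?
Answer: -657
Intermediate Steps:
q = 23 (q = (4*(-1))*(-5) + 3 = -4*(-5) + 3 = 20 + 3 = 23)
g(b, z) = b² + 3*z
h = 91 (h = -3 + (5² + 3*23)*1 = -3 + (25 + 69)*1 = -3 + 94*1 = -3 + 94 = 91)
44*(-17) + h = 44*(-17) + 91 = -748 + 91 = -657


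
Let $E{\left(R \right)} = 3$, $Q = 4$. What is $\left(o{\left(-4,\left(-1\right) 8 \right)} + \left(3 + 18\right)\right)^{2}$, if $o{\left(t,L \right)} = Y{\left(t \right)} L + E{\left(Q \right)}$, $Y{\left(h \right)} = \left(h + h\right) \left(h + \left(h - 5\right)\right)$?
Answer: $652864$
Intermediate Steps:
$Y{\left(h \right)} = 2 h \left(-5 + 2 h\right)$ ($Y{\left(h \right)} = 2 h \left(h + \left(-5 + h\right)\right) = 2 h \left(-5 + 2 h\right)$)
$o{\left(t,L \right)} = 3 + 2 L t \left(-5 + 2 t\right)$ ($o{\left(t,L \right)} = 2 t \left(-5 + 2 t\right) L + 3 = 2 L t \left(-5 + 2 t\right) + 3 = 3 + 2 L t \left(-5 + 2 t\right)$)
$\left(o{\left(-4,\left(-1\right) 8 \right)} + \left(3 + 18\right)\right)^{2} = \left(\left(3 + 2 \left(\left(-1\right) 8\right) \left(-4\right) \left(-5 + 2 \left(-4\right)\right)\right) + \left(3 + 18\right)\right)^{2} = \left(\left(3 + 2 \left(-8\right) \left(-4\right) \left(-5 - 8\right)\right) + 21\right)^{2} = \left(\left(3 + 2 \left(-8\right) \left(-4\right) \left(-13\right)\right) + 21\right)^{2} = \left(\left(3 - 832\right) + 21\right)^{2} = \left(-829 + 21\right)^{2} = \left(-808\right)^{2} = 652864$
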